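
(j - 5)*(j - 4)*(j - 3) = j^3 - 12*j^2 + 47*j - 60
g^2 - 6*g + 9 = (g - 3)^2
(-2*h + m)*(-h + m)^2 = -2*h^3 + 5*h^2*m - 4*h*m^2 + m^3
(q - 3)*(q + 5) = q^2 + 2*q - 15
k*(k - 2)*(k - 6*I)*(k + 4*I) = k^4 - 2*k^3 - 2*I*k^3 + 24*k^2 + 4*I*k^2 - 48*k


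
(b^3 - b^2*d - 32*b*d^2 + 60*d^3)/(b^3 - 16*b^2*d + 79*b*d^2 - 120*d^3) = (b^2 + 4*b*d - 12*d^2)/(b^2 - 11*b*d + 24*d^2)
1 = 1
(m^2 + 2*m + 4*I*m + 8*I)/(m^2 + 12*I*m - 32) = (m + 2)/(m + 8*I)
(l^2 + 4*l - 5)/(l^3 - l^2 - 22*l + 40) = (l - 1)/(l^2 - 6*l + 8)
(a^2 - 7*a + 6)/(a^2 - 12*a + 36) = (a - 1)/(a - 6)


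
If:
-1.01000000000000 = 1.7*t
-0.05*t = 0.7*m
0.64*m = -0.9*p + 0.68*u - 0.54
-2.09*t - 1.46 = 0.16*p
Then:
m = 0.04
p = -1.36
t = -0.59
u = -0.97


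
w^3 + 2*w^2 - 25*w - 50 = (w - 5)*(w + 2)*(w + 5)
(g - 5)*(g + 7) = g^2 + 2*g - 35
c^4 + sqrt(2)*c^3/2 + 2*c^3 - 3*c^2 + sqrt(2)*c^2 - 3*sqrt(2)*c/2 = c*(c - 1)*(c + 3)*(c + sqrt(2)/2)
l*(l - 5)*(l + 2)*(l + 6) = l^4 + 3*l^3 - 28*l^2 - 60*l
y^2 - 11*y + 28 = (y - 7)*(y - 4)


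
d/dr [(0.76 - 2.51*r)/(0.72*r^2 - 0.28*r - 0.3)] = (1.8072*r^2 - 1.0944*r + 0.9658)/(0.5184*r^4 - 0.4032*r^3 - 0.3536*r^2 + 0.168*r + 0.09)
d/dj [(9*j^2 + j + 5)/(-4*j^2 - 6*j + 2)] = (-25*j^2 + 38*j + 16)/(2*(4*j^4 + 12*j^3 + 5*j^2 - 6*j + 1))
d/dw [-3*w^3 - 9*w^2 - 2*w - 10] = -9*w^2 - 18*w - 2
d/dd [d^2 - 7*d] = 2*d - 7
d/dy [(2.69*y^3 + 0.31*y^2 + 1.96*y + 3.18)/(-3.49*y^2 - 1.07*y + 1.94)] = (-9.3881*y^4 - 5.7566*y^3 + 22.1645*y^2 + 23.3992*y + 7.205)/(12.1801*y^4 + 7.4686*y^3 - 12.3963*y^2 - 4.1516*y + 3.7636)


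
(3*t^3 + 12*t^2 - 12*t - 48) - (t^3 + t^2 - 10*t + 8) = 2*t^3 + 11*t^2 - 2*t - 56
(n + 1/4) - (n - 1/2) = 3/4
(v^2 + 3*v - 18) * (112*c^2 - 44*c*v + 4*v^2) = 112*c^2*v^2 + 336*c^2*v - 2016*c^2 - 44*c*v^3 - 132*c*v^2 + 792*c*v + 4*v^4 + 12*v^3 - 72*v^2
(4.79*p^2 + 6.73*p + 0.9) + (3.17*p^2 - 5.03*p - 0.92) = 7.96*p^2 + 1.7*p - 0.02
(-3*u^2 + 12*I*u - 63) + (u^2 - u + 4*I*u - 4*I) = -2*u^2 - u + 16*I*u - 63 - 4*I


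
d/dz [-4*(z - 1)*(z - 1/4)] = 5 - 8*z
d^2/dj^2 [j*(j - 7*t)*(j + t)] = 6*j - 12*t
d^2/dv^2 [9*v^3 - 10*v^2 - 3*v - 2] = 54*v - 20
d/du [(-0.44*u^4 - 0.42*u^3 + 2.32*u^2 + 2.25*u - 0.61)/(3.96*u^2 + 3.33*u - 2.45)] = (-3.4848*u^5 - 6.0588*u^4 + 1.5148*u^3 + 1.9026*u^2 - 6.5368*u - 3.4812)/(15.6816*u^4 + 26.3736*u^3 - 8.3151*u^2 - 16.317*u + 6.0025)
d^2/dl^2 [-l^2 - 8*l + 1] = -2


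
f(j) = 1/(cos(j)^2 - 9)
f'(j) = 2*sin(j)*cos(j)/(cos(j)^2 - 9)^2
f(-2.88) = -0.12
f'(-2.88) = 0.01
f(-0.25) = -0.12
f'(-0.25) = -0.01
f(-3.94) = -0.12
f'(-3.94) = -0.01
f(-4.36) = -0.11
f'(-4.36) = -0.01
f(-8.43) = -0.11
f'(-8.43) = 0.01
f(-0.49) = -0.12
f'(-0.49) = -0.01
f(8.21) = -0.11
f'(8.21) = -0.01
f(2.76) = -0.12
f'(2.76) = -0.01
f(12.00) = -0.12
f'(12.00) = -0.01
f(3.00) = -0.12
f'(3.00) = 0.00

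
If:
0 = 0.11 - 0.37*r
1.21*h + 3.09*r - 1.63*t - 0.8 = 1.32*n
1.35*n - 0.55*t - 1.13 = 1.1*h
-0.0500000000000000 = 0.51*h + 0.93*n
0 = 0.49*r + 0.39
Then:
No Solution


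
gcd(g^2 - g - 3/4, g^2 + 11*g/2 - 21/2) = g - 3/2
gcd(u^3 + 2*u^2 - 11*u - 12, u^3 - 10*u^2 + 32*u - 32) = 1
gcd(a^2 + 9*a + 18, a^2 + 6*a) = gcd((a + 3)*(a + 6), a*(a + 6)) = a + 6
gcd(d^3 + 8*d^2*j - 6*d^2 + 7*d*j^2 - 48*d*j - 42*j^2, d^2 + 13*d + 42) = 1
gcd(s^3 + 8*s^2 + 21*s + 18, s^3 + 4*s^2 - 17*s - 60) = s + 3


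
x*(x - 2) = x^2 - 2*x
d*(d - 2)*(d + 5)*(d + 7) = d^4 + 10*d^3 + 11*d^2 - 70*d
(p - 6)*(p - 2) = p^2 - 8*p + 12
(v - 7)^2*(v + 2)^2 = v^4 - 10*v^3 - 3*v^2 + 140*v + 196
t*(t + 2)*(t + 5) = t^3 + 7*t^2 + 10*t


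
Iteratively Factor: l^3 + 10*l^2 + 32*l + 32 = (l + 2)*(l^2 + 8*l + 16) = (l + 2)*(l + 4)*(l + 4)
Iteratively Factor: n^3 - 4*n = (n + 2)*(n^2 - 2*n) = (n - 2)*(n + 2)*(n)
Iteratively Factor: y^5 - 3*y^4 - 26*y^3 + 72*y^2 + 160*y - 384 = (y - 2)*(y^4 - y^3 - 28*y^2 + 16*y + 192) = (y - 4)*(y - 2)*(y^3 + 3*y^2 - 16*y - 48) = (y - 4)*(y - 2)*(y + 3)*(y^2 - 16) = (y - 4)*(y - 2)*(y + 3)*(y + 4)*(y - 4)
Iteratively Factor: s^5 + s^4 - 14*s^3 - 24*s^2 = (s)*(s^4 + s^3 - 14*s^2 - 24*s) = s*(s + 2)*(s^3 - s^2 - 12*s) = s*(s - 4)*(s + 2)*(s^2 + 3*s) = s^2*(s - 4)*(s + 2)*(s + 3)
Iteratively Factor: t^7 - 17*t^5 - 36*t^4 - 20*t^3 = (t)*(t^6 - 17*t^4 - 36*t^3 - 20*t^2) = t*(t - 5)*(t^5 + 5*t^4 + 8*t^3 + 4*t^2) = t^2*(t - 5)*(t^4 + 5*t^3 + 8*t^2 + 4*t) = t^2*(t - 5)*(t + 2)*(t^3 + 3*t^2 + 2*t) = t^3*(t - 5)*(t + 2)*(t^2 + 3*t + 2) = t^3*(t - 5)*(t + 1)*(t + 2)*(t + 2)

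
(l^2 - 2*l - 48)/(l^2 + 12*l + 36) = (l - 8)/(l + 6)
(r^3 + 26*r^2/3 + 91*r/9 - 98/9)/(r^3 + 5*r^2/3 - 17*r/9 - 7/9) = (3*r^2 + 19*r - 14)/(3*r^2 - 2*r - 1)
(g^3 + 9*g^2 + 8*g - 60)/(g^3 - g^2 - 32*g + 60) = (g + 5)/(g - 5)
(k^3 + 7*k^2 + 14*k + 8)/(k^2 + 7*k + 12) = (k^2 + 3*k + 2)/(k + 3)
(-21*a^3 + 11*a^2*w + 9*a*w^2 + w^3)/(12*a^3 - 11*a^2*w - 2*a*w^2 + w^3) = (7*a + w)/(-4*a + w)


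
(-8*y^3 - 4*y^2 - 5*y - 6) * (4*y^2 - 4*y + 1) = -32*y^5 + 16*y^4 - 12*y^3 - 8*y^2 + 19*y - 6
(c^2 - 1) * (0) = 0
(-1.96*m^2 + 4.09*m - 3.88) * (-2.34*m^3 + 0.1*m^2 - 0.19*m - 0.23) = 4.5864*m^5 - 9.7666*m^4 + 9.8606*m^3 - 0.7143*m^2 - 0.2035*m + 0.8924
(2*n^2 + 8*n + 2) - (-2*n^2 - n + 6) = 4*n^2 + 9*n - 4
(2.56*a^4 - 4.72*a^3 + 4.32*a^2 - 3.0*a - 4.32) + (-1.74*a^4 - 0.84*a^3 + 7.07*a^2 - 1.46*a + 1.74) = 0.82*a^4 - 5.56*a^3 + 11.39*a^2 - 4.46*a - 2.58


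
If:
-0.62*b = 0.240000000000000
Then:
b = -0.39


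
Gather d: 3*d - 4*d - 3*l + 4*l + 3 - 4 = -d + l - 1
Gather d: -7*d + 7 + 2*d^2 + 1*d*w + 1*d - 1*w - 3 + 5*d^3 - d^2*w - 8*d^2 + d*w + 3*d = 5*d^3 + d^2*(-w - 6) + d*(2*w - 3) - w + 4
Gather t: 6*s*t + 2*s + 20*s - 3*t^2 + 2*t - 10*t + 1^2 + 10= 22*s - 3*t^2 + t*(6*s - 8) + 11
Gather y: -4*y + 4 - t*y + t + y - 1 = t + y*(-t - 3) + 3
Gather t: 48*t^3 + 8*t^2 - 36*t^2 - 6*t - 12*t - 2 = 48*t^3 - 28*t^2 - 18*t - 2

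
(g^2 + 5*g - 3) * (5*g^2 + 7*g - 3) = 5*g^4 + 32*g^3 + 17*g^2 - 36*g + 9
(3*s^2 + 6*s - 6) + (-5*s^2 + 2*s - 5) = -2*s^2 + 8*s - 11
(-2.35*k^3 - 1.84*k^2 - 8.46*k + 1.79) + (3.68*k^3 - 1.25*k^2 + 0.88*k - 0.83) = 1.33*k^3 - 3.09*k^2 - 7.58*k + 0.96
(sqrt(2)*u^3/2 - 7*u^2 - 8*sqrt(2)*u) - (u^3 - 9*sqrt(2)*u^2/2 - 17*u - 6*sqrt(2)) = -u^3 + sqrt(2)*u^3/2 - 7*u^2 + 9*sqrt(2)*u^2/2 - 8*sqrt(2)*u + 17*u + 6*sqrt(2)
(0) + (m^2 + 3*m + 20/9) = m^2 + 3*m + 20/9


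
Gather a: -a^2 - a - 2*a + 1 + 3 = -a^2 - 3*a + 4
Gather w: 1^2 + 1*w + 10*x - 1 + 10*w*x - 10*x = w*(10*x + 1)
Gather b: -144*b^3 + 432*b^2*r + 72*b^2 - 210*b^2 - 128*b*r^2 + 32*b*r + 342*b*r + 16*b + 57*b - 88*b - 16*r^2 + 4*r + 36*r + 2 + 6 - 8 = -144*b^3 + b^2*(432*r - 138) + b*(-128*r^2 + 374*r - 15) - 16*r^2 + 40*r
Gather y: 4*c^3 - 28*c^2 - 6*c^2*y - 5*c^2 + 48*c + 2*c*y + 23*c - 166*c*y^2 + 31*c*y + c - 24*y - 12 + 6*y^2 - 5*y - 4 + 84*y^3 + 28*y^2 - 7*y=4*c^3 - 33*c^2 + 72*c + 84*y^3 + y^2*(34 - 166*c) + y*(-6*c^2 + 33*c - 36) - 16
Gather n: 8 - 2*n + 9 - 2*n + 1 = 18 - 4*n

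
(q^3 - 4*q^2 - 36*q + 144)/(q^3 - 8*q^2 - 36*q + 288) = (q - 4)/(q - 8)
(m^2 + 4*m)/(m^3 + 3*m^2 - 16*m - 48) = m/(m^2 - m - 12)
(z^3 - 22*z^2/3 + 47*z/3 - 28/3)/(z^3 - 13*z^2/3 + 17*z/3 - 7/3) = (z - 4)/(z - 1)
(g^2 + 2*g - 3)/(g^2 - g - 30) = (-g^2 - 2*g + 3)/(-g^2 + g + 30)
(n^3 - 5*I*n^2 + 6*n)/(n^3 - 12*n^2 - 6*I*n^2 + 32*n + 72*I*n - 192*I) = n*(n + I)/(n^2 - 12*n + 32)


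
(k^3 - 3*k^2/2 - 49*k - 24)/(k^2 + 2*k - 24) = (k^2 - 15*k/2 - 4)/(k - 4)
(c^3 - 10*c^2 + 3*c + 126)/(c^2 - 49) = (c^2 - 3*c - 18)/(c + 7)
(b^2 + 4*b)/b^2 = (b + 4)/b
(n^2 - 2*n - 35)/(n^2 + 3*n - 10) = (n - 7)/(n - 2)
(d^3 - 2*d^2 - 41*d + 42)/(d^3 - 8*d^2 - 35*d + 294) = (d - 1)/(d - 7)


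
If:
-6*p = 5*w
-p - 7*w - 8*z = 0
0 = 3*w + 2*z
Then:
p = 0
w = 0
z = 0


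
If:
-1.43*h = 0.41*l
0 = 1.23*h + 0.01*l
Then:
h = 0.00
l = 0.00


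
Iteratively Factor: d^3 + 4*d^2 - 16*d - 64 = (d + 4)*(d^2 - 16) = (d - 4)*(d + 4)*(d + 4)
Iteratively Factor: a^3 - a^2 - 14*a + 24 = (a + 4)*(a^2 - 5*a + 6) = (a - 3)*(a + 4)*(a - 2)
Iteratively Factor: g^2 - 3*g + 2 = (g - 1)*(g - 2)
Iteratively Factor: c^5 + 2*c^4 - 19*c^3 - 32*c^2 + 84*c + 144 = (c + 2)*(c^4 - 19*c^2 + 6*c + 72) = (c - 3)*(c + 2)*(c^3 + 3*c^2 - 10*c - 24) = (c - 3)^2*(c + 2)*(c^2 + 6*c + 8) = (c - 3)^2*(c + 2)*(c + 4)*(c + 2)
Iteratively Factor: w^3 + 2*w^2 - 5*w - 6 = (w - 2)*(w^2 + 4*w + 3) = (w - 2)*(w + 3)*(w + 1)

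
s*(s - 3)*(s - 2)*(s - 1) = s^4 - 6*s^3 + 11*s^2 - 6*s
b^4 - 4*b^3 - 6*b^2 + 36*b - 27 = (b - 3)^2*(b - 1)*(b + 3)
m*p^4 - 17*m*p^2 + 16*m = (p - 4)*(p - 1)*(p + 4)*(m*p + m)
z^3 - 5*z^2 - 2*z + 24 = (z - 4)*(z - 3)*(z + 2)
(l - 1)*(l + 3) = l^2 + 2*l - 3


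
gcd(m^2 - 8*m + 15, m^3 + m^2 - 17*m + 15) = m - 3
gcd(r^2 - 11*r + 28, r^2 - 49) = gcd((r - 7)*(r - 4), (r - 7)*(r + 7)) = r - 7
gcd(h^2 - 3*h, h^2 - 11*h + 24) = h - 3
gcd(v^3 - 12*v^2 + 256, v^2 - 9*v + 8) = v - 8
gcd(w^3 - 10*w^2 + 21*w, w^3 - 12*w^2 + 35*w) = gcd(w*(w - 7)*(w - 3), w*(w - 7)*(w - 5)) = w^2 - 7*w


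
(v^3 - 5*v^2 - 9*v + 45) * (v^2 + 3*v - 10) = v^5 - 2*v^4 - 34*v^3 + 68*v^2 + 225*v - 450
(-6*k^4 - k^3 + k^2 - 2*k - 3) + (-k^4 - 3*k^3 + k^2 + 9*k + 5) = -7*k^4 - 4*k^3 + 2*k^2 + 7*k + 2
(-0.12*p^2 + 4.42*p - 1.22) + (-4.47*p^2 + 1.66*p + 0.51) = -4.59*p^2 + 6.08*p - 0.71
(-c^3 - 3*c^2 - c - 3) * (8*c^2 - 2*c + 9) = -8*c^5 - 22*c^4 - 11*c^3 - 49*c^2 - 3*c - 27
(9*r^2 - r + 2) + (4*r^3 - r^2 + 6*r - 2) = 4*r^3 + 8*r^2 + 5*r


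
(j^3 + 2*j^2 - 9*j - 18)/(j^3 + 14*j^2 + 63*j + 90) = (j^2 - j - 6)/(j^2 + 11*j + 30)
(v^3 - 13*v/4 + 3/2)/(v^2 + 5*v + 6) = (v^2 - 2*v + 3/4)/(v + 3)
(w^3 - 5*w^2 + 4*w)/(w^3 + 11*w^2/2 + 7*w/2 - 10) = 2*w*(w - 4)/(2*w^2 + 13*w + 20)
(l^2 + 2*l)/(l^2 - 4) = l/(l - 2)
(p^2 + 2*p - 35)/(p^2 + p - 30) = (p + 7)/(p + 6)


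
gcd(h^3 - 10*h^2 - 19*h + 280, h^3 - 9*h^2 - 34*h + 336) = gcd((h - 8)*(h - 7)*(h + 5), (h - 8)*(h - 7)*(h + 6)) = h^2 - 15*h + 56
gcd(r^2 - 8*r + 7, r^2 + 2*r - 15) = 1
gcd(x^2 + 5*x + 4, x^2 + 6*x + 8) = x + 4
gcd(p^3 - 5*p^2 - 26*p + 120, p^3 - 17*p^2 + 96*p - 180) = p - 6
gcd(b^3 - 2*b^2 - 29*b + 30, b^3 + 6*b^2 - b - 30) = b + 5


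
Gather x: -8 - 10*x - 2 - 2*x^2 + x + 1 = -2*x^2 - 9*x - 9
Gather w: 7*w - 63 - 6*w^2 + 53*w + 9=-6*w^2 + 60*w - 54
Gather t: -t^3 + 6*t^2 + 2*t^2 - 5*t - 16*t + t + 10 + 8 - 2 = -t^3 + 8*t^2 - 20*t + 16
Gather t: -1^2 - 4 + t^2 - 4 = t^2 - 9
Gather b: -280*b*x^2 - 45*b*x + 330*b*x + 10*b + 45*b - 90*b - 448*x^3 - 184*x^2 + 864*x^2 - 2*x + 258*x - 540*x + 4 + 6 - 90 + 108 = b*(-280*x^2 + 285*x - 35) - 448*x^3 + 680*x^2 - 284*x + 28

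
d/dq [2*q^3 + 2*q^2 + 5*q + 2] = 6*q^2 + 4*q + 5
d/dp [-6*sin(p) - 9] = -6*cos(p)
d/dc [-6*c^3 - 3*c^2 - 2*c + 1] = -18*c^2 - 6*c - 2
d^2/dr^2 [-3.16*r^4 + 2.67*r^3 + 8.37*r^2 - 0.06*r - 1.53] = -37.92*r^2 + 16.02*r + 16.74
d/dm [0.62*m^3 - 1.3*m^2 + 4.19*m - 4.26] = 1.86*m^2 - 2.6*m + 4.19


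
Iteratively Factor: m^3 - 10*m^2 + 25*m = (m - 5)*(m^2 - 5*m) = (m - 5)^2*(m)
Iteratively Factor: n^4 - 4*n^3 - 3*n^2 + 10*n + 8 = (n - 4)*(n^3 - 3*n - 2) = (n - 4)*(n + 1)*(n^2 - n - 2) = (n - 4)*(n + 1)^2*(n - 2)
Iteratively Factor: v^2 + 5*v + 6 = (v + 3)*(v + 2)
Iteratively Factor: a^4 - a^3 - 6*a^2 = (a)*(a^3 - a^2 - 6*a) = a*(a + 2)*(a^2 - 3*a) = a*(a - 3)*(a + 2)*(a)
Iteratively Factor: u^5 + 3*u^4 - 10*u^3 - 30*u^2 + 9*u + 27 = (u - 1)*(u^4 + 4*u^3 - 6*u^2 - 36*u - 27) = (u - 1)*(u + 3)*(u^3 + u^2 - 9*u - 9) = (u - 3)*(u - 1)*(u + 3)*(u^2 + 4*u + 3) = (u - 3)*(u - 1)*(u + 1)*(u + 3)*(u + 3)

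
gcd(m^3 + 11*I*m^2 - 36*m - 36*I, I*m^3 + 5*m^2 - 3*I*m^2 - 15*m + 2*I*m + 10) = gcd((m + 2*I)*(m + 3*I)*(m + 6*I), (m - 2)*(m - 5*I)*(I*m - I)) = 1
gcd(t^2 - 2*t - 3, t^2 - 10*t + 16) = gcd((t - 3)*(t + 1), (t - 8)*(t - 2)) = 1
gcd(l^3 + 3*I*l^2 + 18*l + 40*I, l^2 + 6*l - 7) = 1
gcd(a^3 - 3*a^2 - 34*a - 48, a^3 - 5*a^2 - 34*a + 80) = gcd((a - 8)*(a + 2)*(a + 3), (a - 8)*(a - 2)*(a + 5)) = a - 8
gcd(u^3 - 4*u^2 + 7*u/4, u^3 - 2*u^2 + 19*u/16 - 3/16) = 1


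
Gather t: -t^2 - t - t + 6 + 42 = -t^2 - 2*t + 48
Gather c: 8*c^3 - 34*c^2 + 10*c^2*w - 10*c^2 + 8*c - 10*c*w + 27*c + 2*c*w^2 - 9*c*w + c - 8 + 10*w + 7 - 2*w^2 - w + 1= 8*c^3 + c^2*(10*w - 44) + c*(2*w^2 - 19*w + 36) - 2*w^2 + 9*w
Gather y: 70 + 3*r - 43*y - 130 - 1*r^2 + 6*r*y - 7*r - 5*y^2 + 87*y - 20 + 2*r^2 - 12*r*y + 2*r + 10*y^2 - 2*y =r^2 - 2*r + 5*y^2 + y*(42 - 6*r) - 80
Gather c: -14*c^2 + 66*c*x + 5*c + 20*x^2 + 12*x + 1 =-14*c^2 + c*(66*x + 5) + 20*x^2 + 12*x + 1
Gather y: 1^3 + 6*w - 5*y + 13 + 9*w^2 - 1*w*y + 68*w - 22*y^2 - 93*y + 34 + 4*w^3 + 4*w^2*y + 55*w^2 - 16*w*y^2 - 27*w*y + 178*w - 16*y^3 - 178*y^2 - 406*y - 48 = 4*w^3 + 64*w^2 + 252*w - 16*y^3 + y^2*(-16*w - 200) + y*(4*w^2 - 28*w - 504)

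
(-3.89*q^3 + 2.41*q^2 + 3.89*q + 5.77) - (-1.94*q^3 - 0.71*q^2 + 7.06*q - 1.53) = -1.95*q^3 + 3.12*q^2 - 3.17*q + 7.3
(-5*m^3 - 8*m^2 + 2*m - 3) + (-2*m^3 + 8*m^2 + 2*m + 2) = -7*m^3 + 4*m - 1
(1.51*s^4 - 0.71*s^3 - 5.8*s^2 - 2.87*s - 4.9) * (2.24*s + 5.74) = 3.3824*s^5 + 7.077*s^4 - 17.0674*s^3 - 39.7208*s^2 - 27.4498*s - 28.126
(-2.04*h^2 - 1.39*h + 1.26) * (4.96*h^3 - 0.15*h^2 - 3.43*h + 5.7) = -10.1184*h^5 - 6.5884*h^4 + 13.4553*h^3 - 7.0493*h^2 - 12.2448*h + 7.182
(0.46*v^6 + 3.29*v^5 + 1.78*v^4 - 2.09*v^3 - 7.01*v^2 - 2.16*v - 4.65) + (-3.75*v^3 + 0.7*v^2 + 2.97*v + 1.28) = 0.46*v^6 + 3.29*v^5 + 1.78*v^4 - 5.84*v^3 - 6.31*v^2 + 0.81*v - 3.37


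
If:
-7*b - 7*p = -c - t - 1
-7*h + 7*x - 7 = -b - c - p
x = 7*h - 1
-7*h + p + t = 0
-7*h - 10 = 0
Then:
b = 9*t/8 + 155/8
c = 517/8 - t/8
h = -10/7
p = -t - 10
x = -11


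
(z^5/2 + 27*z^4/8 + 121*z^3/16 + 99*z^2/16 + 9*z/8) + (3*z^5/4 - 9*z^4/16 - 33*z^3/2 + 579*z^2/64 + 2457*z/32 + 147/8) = 5*z^5/4 + 45*z^4/16 - 143*z^3/16 + 975*z^2/64 + 2493*z/32 + 147/8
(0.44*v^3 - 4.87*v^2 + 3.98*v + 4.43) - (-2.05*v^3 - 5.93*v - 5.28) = 2.49*v^3 - 4.87*v^2 + 9.91*v + 9.71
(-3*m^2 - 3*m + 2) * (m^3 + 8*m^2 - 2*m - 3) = -3*m^5 - 27*m^4 - 16*m^3 + 31*m^2 + 5*m - 6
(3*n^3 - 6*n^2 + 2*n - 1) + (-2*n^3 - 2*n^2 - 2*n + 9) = n^3 - 8*n^2 + 8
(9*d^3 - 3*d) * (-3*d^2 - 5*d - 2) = -27*d^5 - 45*d^4 - 9*d^3 + 15*d^2 + 6*d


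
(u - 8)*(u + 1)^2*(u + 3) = u^4 - 3*u^3 - 33*u^2 - 53*u - 24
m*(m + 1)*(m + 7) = m^3 + 8*m^2 + 7*m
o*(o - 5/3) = o^2 - 5*o/3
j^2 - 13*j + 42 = (j - 7)*(j - 6)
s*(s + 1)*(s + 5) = s^3 + 6*s^2 + 5*s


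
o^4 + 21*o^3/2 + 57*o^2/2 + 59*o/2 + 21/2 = (o + 1)^2*(o + 3/2)*(o + 7)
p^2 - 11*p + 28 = (p - 7)*(p - 4)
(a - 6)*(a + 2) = a^2 - 4*a - 12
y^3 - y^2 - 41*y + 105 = (y - 5)*(y - 3)*(y + 7)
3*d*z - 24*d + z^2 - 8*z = (3*d + z)*(z - 8)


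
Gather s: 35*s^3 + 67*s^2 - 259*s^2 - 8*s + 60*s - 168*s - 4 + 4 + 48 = 35*s^3 - 192*s^2 - 116*s + 48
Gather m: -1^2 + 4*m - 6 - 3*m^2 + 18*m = -3*m^2 + 22*m - 7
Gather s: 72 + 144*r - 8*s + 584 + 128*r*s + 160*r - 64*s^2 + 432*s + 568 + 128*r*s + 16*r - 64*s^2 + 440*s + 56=320*r - 128*s^2 + s*(256*r + 864) + 1280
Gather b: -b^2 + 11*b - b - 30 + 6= -b^2 + 10*b - 24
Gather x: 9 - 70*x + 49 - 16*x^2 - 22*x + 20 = -16*x^2 - 92*x + 78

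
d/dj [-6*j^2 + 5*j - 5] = 5 - 12*j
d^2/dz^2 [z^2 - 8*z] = 2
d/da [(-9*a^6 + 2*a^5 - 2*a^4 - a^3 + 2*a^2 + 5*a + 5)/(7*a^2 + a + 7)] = (-252*a^7 - 3*a^6 - 398*a^5 + 57*a^4 - 58*a^3 - 54*a^2 - 42*a + 30)/(49*a^4 + 14*a^3 + 99*a^2 + 14*a + 49)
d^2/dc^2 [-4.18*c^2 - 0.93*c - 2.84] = -8.36000000000000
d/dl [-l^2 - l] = -2*l - 1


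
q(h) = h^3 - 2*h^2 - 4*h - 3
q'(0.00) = -4.00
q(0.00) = -3.00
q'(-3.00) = 35.00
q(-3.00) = -36.00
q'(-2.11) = 17.80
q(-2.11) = -12.86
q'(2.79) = 8.19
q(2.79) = -8.01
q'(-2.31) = 21.25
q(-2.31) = -16.76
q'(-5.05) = 92.71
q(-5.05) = -162.59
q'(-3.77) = 53.72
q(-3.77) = -69.93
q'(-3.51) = 47.00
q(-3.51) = -56.84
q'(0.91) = -5.16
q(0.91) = -7.54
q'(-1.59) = 9.94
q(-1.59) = -5.72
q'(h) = 3*h^2 - 4*h - 4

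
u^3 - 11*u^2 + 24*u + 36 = (u - 6)^2*(u + 1)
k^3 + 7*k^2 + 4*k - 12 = (k - 1)*(k + 2)*(k + 6)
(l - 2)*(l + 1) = l^2 - l - 2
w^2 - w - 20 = (w - 5)*(w + 4)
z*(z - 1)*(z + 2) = z^3 + z^2 - 2*z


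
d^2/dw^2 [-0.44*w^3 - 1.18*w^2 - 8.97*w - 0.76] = -2.64*w - 2.36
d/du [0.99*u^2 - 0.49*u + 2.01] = 1.98*u - 0.49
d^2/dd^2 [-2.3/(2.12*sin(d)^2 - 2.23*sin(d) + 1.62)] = (41.34848*sin(d)^4 - 32.62044*sin(d)^3 - 82.18153*sin(d)^2 + 73.54986*sin(d) - 7.0771)/(2.12*sin(d)^2 - 2.23*sin(d) + 1.62)^3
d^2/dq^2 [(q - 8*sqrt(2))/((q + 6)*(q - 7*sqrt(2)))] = 2*((q + 6)^2*(q - 8*sqrt(2)) - (q + 6)^2*(q - 7*sqrt(2)) + (q + 6)*(q - 8*sqrt(2))*(q - 7*sqrt(2)) - (q + 6)*(q - 7*sqrt(2))^2 + (q - 8*sqrt(2))*(q - 7*sqrt(2))^2)/((q + 6)^3*(q - 7*sqrt(2))^3)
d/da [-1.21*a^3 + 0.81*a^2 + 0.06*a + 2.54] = -3.63*a^2 + 1.62*a + 0.06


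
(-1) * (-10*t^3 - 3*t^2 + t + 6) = 10*t^3 + 3*t^2 - t - 6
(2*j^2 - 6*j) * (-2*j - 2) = -4*j^3 + 8*j^2 + 12*j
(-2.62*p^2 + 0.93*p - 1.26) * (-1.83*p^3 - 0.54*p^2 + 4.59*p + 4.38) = 4.7946*p^5 - 0.2871*p^4 - 10.2222*p^3 - 6.5265*p^2 - 1.71*p - 5.5188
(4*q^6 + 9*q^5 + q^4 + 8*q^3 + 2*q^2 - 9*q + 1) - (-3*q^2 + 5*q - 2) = 4*q^6 + 9*q^5 + q^4 + 8*q^3 + 5*q^2 - 14*q + 3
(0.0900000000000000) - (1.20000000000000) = -1.11000000000000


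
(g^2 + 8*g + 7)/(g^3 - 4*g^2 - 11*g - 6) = (g + 7)/(g^2 - 5*g - 6)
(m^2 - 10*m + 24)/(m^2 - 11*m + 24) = (m^2 - 10*m + 24)/(m^2 - 11*m + 24)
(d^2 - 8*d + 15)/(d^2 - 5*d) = (d - 3)/d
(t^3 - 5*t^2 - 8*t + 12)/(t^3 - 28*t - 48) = (t - 1)/(t + 4)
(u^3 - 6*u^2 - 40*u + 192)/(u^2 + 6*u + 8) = (u^3 - 6*u^2 - 40*u + 192)/(u^2 + 6*u + 8)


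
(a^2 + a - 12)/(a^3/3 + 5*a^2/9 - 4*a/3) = 9*(a^2 + a - 12)/(a*(3*a^2 + 5*a - 12))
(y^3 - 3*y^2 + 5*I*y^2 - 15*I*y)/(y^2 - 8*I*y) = (y^2 + y*(-3 + 5*I) - 15*I)/(y - 8*I)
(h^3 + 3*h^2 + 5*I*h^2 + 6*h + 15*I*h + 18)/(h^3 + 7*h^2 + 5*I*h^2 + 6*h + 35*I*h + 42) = (h + 3)/(h + 7)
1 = 1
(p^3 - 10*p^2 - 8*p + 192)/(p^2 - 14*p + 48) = p + 4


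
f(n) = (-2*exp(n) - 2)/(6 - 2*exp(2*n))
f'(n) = -2*exp(n)/(6 - 2*exp(2*n)) + 4*(-2*exp(n) - 2)*exp(2*n)/(6 - 2*exp(2*n))^2 = (-2*(exp(n) + 1)*exp(n) + exp(2*n) - 3)*exp(n)/(exp(2*n) - 3)^2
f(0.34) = -2.34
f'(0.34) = -10.39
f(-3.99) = -0.34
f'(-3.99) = -0.01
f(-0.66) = -0.56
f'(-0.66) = -0.30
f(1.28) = 0.46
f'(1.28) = -0.84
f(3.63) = 0.03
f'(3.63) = -0.03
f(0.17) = -1.37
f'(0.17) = -3.16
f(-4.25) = -0.34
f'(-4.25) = -0.00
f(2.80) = 0.07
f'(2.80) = -0.07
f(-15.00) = -0.33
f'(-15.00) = 0.00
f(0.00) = -1.00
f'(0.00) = -1.50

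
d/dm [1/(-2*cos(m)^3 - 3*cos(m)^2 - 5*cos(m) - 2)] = (6*sin(m)^2 - 6*cos(m) - 11)*sin(m)/((2*cos(m) + 1)^2*(cos(m)^2 + cos(m) + 2)^2)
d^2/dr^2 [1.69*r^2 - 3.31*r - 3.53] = 3.38000000000000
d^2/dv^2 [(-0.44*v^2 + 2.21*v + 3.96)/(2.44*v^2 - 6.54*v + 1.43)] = (12.272224*v^3 + 150.669024*v^2 - 425.419368*v + 350.65382)/(14.526784*v^6 - 116.809632*v^5 + 338.629056*v^4 - 416.642472*v^3 + 198.458832*v^2 - 40.120938*v + 2.924207)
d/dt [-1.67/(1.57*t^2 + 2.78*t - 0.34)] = (5.2438*t + 4.6426)/(1.57*t^2 + 2.78*t - 0.34)^2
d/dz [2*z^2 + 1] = 4*z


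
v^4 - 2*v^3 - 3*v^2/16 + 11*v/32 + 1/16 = (v - 2)*(v - 1/2)*(v + 1/4)^2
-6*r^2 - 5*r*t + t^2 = (-6*r + t)*(r + t)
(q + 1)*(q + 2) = q^2 + 3*q + 2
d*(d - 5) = d^2 - 5*d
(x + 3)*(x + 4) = x^2 + 7*x + 12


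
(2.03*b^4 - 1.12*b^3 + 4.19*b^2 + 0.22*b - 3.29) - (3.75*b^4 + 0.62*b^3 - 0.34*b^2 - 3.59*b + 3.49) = -1.72*b^4 - 1.74*b^3 + 4.53*b^2 + 3.81*b - 6.78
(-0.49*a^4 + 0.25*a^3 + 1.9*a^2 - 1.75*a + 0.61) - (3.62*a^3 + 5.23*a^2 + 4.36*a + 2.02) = -0.49*a^4 - 3.37*a^3 - 3.33*a^2 - 6.11*a - 1.41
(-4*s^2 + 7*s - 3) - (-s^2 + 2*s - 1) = -3*s^2 + 5*s - 2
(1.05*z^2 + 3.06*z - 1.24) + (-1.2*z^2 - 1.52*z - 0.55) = -0.15*z^2 + 1.54*z - 1.79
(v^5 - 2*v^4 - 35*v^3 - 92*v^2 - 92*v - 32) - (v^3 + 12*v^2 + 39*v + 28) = v^5 - 2*v^4 - 36*v^3 - 104*v^2 - 131*v - 60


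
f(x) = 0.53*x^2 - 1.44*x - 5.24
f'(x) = 1.06*x - 1.44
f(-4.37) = 11.17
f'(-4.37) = -6.07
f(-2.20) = 0.49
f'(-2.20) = -3.77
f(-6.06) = 22.95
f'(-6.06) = -7.86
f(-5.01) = 15.28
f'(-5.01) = -6.75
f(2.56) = -5.45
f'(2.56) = 1.27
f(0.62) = -5.93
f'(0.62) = -0.78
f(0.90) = -6.11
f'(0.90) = -0.49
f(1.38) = -6.22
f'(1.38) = 0.02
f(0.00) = -5.24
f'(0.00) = -1.44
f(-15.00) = 135.61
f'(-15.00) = -17.34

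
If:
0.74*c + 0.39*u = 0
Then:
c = -0.527027027027027*u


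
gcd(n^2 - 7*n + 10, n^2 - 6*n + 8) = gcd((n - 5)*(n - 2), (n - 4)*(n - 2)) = n - 2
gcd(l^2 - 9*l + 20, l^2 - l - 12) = l - 4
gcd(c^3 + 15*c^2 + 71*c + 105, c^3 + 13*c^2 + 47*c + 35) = c^2 + 12*c + 35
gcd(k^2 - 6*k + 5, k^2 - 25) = k - 5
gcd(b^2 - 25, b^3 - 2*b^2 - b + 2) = 1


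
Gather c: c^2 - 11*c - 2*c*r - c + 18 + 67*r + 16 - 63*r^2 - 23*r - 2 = c^2 + c*(-2*r - 12) - 63*r^2 + 44*r + 32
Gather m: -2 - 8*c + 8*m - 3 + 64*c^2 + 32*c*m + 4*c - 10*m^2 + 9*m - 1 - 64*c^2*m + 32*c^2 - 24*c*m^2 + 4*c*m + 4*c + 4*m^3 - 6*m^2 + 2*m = 96*c^2 + 4*m^3 + m^2*(-24*c - 16) + m*(-64*c^2 + 36*c + 19) - 6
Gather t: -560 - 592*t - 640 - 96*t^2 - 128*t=-96*t^2 - 720*t - 1200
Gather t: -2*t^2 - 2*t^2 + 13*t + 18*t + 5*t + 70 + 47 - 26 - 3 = -4*t^2 + 36*t + 88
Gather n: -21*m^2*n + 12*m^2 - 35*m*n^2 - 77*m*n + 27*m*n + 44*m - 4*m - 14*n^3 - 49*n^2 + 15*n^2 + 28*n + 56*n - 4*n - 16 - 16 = 12*m^2 + 40*m - 14*n^3 + n^2*(-35*m - 34) + n*(-21*m^2 - 50*m + 80) - 32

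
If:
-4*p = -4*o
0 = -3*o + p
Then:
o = 0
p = 0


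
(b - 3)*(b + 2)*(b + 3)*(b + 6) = b^4 + 8*b^3 + 3*b^2 - 72*b - 108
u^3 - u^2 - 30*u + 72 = (u - 4)*(u - 3)*(u + 6)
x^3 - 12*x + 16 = (x - 2)^2*(x + 4)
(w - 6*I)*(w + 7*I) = w^2 + I*w + 42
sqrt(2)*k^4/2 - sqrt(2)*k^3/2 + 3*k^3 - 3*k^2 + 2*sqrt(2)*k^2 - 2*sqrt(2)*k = k*(k - 1)*(k + 2*sqrt(2))*(sqrt(2)*k/2 + 1)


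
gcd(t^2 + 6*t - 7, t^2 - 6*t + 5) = t - 1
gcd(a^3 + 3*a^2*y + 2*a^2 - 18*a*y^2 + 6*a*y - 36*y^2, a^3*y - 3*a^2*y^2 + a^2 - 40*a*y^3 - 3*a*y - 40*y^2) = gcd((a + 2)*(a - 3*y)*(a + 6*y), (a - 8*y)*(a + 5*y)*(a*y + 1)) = 1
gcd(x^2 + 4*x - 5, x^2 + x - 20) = x + 5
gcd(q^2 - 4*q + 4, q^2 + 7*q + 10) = 1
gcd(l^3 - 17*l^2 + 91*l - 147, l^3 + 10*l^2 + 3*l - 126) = l - 3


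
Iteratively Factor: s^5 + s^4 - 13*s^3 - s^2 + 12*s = (s + 1)*(s^4 - 13*s^2 + 12*s) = (s - 1)*(s + 1)*(s^3 + s^2 - 12*s) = (s - 1)*(s + 1)*(s + 4)*(s^2 - 3*s) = s*(s - 1)*(s + 1)*(s + 4)*(s - 3)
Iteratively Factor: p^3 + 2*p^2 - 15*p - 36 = (p + 3)*(p^2 - p - 12) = (p - 4)*(p + 3)*(p + 3)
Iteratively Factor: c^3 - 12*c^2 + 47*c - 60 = (c - 3)*(c^2 - 9*c + 20) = (c - 5)*(c - 3)*(c - 4)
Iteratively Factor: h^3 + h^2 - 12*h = (h)*(h^2 + h - 12) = h*(h + 4)*(h - 3)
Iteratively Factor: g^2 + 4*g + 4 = (g + 2)*(g + 2)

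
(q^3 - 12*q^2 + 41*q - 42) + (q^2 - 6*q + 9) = q^3 - 11*q^2 + 35*q - 33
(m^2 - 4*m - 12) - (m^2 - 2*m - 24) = 12 - 2*m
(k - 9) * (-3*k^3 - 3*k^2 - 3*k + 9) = -3*k^4 + 24*k^3 + 24*k^2 + 36*k - 81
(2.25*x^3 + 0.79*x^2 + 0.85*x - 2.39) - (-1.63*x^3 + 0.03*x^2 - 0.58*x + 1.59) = 3.88*x^3 + 0.76*x^2 + 1.43*x - 3.98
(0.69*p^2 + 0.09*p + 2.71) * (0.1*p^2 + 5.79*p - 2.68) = 0.069*p^4 + 4.0041*p^3 - 1.0571*p^2 + 15.4497*p - 7.2628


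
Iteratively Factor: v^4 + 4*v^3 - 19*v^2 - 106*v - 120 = (v + 4)*(v^3 - 19*v - 30) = (v - 5)*(v + 4)*(v^2 + 5*v + 6) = (v - 5)*(v + 2)*(v + 4)*(v + 3)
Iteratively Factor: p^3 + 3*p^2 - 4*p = (p)*(p^2 + 3*p - 4) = p*(p - 1)*(p + 4)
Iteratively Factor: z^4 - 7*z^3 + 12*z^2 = (z - 4)*(z^3 - 3*z^2) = (z - 4)*(z - 3)*(z^2) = z*(z - 4)*(z - 3)*(z)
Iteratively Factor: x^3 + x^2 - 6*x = (x)*(x^2 + x - 6) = x*(x + 3)*(x - 2)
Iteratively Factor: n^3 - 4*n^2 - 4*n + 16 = (n + 2)*(n^2 - 6*n + 8) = (n - 2)*(n + 2)*(n - 4)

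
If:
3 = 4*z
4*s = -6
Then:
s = -3/2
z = 3/4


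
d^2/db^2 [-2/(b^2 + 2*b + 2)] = 4*(b^2 + 2*b - 4*(b + 1)^2 + 2)/(b^2 + 2*b + 2)^3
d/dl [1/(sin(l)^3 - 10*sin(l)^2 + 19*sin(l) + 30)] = (-3*sin(l)^2 + 20*sin(l) - 19)*cos(l)/(sin(l)^3 - 10*sin(l)^2 + 19*sin(l) + 30)^2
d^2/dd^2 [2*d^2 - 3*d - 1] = 4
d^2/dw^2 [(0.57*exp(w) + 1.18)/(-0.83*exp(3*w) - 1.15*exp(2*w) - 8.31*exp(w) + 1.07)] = (-1.570692*exp(6*w) - 8.948313*exp(5*w) + 2.58260900000001*exp(4*w) - 23.653444*exp(3*w) - 47.469942*exp(2*w) - 92.362427*exp(w) - 11.144799)*exp(w)/(0.571787*exp(9*w) + 2.376705*exp(8*w) + 20.467302*exp(7*w) + 46.900876*exp(6*w) + 198.791724*exp(5*w) + 189.717654*exp(4*w) + 515.354262*exp(3*w) - 217.720176*exp(2*w) + 28.542357*exp(w) - 1.225043)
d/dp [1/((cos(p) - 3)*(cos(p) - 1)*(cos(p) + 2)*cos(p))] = 2*(3*sin(p)^3/cos(p)^2 + 2*sin(p)*cos(p) - 5*tan(p))/((cos(p) - 3)^2*(cos(p) - 1)^2*(cos(p) + 2)^2)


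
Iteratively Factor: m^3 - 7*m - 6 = (m + 2)*(m^2 - 2*m - 3) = (m - 3)*(m + 2)*(m + 1)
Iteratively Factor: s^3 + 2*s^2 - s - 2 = (s - 1)*(s^2 + 3*s + 2) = (s - 1)*(s + 1)*(s + 2)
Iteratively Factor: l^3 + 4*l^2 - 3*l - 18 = (l + 3)*(l^2 + l - 6) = (l + 3)^2*(l - 2)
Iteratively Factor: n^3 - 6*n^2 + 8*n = (n - 4)*(n^2 - 2*n) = n*(n - 4)*(n - 2)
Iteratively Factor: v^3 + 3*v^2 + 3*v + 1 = (v + 1)*(v^2 + 2*v + 1) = (v + 1)^2*(v + 1)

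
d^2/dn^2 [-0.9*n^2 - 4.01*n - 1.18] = -1.80000000000000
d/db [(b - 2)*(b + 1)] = 2*b - 1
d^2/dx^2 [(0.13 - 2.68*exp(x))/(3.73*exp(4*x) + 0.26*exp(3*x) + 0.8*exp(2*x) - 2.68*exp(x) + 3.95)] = (-335.579148*exp(8*x) + 0.349128000000022*exp(7*x) - 13.81921*exp(6*x) - 238.051356*exp(5*x) + 861.099236*exp(4*x) - 0.459288000000001*exp(3*x) + 48.77505*exp(2*x) - 29.079968*exp(x) - 40.43852)*exp(x)/(51.895117*exp(12*x) + 10.852062*exp(11*x) + 34.147404*exp(10*x) - 107.1871*exp(9*x) + 156.597321*exp(8*x) - 25.042764*exp(7*x) + 149.060276*exp(6*x) - 231.528408*exp(5*x) + 182.899575*exp(4*x) - 57.891682*exp(3*x) + 122.55744*exp(2*x) - 125.4441*exp(x) + 61.629875)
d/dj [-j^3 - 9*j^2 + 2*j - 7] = -3*j^2 - 18*j + 2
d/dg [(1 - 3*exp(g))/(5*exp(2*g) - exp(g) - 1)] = ((3*exp(g) - 1)*(10*exp(g) - 1) - 15*exp(2*g) + 3*exp(g) + 3)*exp(g)/(-5*exp(2*g) + exp(g) + 1)^2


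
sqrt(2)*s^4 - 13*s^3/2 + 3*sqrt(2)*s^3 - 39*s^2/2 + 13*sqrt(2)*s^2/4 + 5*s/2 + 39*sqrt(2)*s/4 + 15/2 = (s + 3)*(s - 5*sqrt(2)/2)*(s - sqrt(2))*(sqrt(2)*s + 1/2)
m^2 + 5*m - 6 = (m - 1)*(m + 6)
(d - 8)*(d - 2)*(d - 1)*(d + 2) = d^4 - 9*d^3 + 4*d^2 + 36*d - 32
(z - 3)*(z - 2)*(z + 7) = z^3 + 2*z^2 - 29*z + 42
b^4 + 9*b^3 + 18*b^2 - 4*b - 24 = (b - 1)*(b + 2)^2*(b + 6)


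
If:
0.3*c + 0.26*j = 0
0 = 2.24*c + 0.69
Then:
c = -0.31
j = 0.36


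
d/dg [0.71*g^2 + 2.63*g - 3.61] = 1.42*g + 2.63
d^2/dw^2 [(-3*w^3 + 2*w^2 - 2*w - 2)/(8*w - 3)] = 2*(-192*w^3 + 216*w^2 - 81*w - 158)/(512*w^3 - 576*w^2 + 216*w - 27)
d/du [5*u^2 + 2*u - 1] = 10*u + 2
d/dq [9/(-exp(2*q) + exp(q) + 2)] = (18*exp(q) - 9)*exp(q)/(-exp(2*q) + exp(q) + 2)^2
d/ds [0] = 0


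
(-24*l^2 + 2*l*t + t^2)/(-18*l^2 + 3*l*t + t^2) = (-4*l + t)/(-3*l + t)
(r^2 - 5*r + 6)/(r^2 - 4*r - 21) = (-r^2 + 5*r - 6)/(-r^2 + 4*r + 21)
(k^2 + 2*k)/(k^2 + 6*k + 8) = k/(k + 4)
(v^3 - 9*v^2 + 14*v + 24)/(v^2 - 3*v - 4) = v - 6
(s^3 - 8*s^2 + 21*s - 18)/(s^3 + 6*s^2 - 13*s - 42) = (s^2 - 5*s + 6)/(s^2 + 9*s + 14)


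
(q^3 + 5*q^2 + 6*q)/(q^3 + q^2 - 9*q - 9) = q*(q + 2)/(q^2 - 2*q - 3)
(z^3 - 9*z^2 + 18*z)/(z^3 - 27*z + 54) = z*(z - 6)/(z^2 + 3*z - 18)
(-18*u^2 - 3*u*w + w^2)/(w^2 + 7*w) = (-18*u^2 - 3*u*w + w^2)/(w*(w + 7))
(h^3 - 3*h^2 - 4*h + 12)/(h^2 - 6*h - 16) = (h^2 - 5*h + 6)/(h - 8)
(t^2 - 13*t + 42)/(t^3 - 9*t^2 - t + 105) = (t - 6)/(t^2 - 2*t - 15)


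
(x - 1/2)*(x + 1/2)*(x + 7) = x^3 + 7*x^2 - x/4 - 7/4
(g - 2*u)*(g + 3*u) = g^2 + g*u - 6*u^2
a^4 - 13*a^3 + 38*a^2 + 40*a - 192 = (a - 8)*(a - 4)*(a - 3)*(a + 2)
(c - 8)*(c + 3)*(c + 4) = c^3 - c^2 - 44*c - 96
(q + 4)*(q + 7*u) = q^2 + 7*q*u + 4*q + 28*u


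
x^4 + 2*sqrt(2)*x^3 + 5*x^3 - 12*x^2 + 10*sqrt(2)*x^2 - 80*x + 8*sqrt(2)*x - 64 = (x + 1)*(x + 4)*(x - 2*sqrt(2))*(x + 4*sqrt(2))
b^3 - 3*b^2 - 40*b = b*(b - 8)*(b + 5)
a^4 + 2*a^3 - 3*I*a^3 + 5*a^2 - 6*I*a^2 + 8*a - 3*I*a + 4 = (a + 1)^2*(a - 4*I)*(a + I)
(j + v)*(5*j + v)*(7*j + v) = 35*j^3 + 47*j^2*v + 13*j*v^2 + v^3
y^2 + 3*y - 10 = (y - 2)*(y + 5)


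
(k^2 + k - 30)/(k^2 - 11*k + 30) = (k + 6)/(k - 6)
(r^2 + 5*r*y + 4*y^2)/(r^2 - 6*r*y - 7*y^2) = (-r - 4*y)/(-r + 7*y)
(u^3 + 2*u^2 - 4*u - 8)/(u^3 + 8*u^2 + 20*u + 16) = (u - 2)/(u + 4)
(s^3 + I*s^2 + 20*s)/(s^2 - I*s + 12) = s*(s + 5*I)/(s + 3*I)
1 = 1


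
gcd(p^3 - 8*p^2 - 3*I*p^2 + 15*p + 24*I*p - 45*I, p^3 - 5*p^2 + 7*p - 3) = p - 3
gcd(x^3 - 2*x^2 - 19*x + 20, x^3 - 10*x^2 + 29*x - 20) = x^2 - 6*x + 5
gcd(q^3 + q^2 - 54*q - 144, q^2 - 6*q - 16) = q - 8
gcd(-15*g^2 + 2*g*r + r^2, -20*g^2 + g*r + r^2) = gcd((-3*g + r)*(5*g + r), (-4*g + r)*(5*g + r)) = 5*g + r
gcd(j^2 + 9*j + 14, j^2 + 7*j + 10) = j + 2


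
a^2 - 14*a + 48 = (a - 8)*(a - 6)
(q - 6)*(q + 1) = q^2 - 5*q - 6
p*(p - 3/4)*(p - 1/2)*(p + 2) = p^4 + 3*p^3/4 - 17*p^2/8 + 3*p/4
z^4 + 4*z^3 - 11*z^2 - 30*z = z*(z - 3)*(z + 2)*(z + 5)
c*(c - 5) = c^2 - 5*c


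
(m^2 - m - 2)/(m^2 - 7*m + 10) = (m + 1)/(m - 5)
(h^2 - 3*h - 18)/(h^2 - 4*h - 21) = (h - 6)/(h - 7)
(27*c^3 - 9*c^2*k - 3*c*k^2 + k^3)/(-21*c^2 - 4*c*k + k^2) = (-9*c^2 + 6*c*k - k^2)/(7*c - k)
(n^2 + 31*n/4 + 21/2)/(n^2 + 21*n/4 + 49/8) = 2*(n + 6)/(2*n + 7)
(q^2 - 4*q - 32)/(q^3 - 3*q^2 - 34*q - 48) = (q + 4)/(q^2 + 5*q + 6)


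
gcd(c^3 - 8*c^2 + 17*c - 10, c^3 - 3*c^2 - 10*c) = c - 5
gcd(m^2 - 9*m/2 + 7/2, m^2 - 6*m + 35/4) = m - 7/2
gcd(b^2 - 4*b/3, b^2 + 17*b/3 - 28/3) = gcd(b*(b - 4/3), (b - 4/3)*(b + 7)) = b - 4/3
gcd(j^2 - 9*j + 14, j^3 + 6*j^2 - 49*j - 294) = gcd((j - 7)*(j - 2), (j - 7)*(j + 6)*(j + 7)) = j - 7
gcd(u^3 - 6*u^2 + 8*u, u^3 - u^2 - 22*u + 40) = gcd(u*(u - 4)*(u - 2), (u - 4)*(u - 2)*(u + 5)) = u^2 - 6*u + 8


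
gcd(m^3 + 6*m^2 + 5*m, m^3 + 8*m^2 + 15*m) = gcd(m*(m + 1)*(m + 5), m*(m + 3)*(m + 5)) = m^2 + 5*m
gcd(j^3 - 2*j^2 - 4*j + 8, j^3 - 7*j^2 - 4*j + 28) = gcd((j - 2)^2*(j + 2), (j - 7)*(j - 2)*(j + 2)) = j^2 - 4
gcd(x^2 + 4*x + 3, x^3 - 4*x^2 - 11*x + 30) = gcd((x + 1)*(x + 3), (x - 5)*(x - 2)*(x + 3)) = x + 3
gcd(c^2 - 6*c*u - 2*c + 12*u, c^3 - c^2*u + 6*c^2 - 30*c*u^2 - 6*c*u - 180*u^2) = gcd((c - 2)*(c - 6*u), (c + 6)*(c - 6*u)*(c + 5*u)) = -c + 6*u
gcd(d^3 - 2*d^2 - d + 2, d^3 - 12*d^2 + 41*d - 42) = d - 2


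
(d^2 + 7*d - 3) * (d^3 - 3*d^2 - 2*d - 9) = d^5 + 4*d^4 - 26*d^3 - 14*d^2 - 57*d + 27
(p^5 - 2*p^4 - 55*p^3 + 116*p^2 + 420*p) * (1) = p^5 - 2*p^4 - 55*p^3 + 116*p^2 + 420*p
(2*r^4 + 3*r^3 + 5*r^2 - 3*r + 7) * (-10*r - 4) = -20*r^5 - 38*r^4 - 62*r^3 + 10*r^2 - 58*r - 28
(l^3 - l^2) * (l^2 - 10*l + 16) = l^5 - 11*l^4 + 26*l^3 - 16*l^2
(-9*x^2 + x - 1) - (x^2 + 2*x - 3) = -10*x^2 - x + 2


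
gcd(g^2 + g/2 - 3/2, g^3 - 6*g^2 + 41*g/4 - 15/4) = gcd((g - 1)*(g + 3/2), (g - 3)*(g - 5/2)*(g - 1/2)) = 1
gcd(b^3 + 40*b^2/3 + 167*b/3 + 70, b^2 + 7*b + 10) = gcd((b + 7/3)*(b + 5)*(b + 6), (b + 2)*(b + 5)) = b + 5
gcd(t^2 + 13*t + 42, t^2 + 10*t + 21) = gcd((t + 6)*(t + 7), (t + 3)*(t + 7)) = t + 7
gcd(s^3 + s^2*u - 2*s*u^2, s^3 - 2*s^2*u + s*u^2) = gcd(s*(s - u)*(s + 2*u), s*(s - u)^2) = s^2 - s*u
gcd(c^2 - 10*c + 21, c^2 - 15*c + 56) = c - 7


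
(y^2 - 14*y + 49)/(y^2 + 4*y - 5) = (y^2 - 14*y + 49)/(y^2 + 4*y - 5)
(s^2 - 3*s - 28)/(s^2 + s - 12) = (s - 7)/(s - 3)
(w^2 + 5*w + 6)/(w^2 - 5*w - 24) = (w + 2)/(w - 8)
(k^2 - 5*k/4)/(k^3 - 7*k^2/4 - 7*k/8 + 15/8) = 2*k/(2*k^2 - k - 3)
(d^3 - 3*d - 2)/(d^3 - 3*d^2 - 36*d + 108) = (d^3 - 3*d - 2)/(d^3 - 3*d^2 - 36*d + 108)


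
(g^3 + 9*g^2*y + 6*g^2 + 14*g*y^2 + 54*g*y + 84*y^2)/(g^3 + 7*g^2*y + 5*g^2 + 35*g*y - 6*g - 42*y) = (g + 2*y)/(g - 1)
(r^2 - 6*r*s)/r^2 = (r - 6*s)/r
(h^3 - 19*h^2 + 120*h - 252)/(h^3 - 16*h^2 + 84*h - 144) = (h - 7)/(h - 4)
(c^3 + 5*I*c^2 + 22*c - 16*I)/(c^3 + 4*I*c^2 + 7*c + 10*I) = (c^2 + 7*I*c + 8)/(c^2 + 6*I*c - 5)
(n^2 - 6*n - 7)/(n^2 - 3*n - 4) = (n - 7)/(n - 4)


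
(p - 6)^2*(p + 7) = p^3 - 5*p^2 - 48*p + 252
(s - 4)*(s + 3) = s^2 - s - 12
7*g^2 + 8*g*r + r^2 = (g + r)*(7*g + r)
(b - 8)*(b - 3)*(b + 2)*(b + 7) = b^4 - 2*b^3 - 61*b^2 + 62*b + 336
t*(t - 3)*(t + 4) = t^3 + t^2 - 12*t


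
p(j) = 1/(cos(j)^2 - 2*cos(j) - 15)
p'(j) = (2*sin(j)*cos(j) - 2*sin(j))/(cos(j)^2 - 2*cos(j) - 15)^2 = 2*(cos(j) - 1)*sin(j)/(sin(j)^2 + 2*cos(j) + 14)^2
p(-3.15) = -0.08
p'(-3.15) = -0.00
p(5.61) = -0.06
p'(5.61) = 0.00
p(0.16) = -0.06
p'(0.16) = -0.00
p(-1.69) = -0.07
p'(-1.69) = 0.01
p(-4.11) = -0.07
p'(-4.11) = -0.01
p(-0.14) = -0.06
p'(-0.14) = 0.00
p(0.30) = -0.06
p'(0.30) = -0.00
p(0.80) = -0.06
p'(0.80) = -0.00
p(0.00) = -0.06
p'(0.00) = 0.00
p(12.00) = -0.06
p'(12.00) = 0.00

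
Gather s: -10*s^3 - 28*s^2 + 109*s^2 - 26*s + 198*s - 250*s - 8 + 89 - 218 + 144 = -10*s^3 + 81*s^2 - 78*s + 7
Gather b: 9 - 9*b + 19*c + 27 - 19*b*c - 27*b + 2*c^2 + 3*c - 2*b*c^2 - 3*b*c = b*(-2*c^2 - 22*c - 36) + 2*c^2 + 22*c + 36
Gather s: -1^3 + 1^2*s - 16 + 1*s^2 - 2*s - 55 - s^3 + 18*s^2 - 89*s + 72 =-s^3 + 19*s^2 - 90*s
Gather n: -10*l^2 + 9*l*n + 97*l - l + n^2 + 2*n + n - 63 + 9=-10*l^2 + 96*l + n^2 + n*(9*l + 3) - 54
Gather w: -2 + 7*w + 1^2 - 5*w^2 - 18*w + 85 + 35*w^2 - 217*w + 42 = 30*w^2 - 228*w + 126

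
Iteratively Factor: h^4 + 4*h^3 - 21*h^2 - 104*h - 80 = (h + 1)*(h^3 + 3*h^2 - 24*h - 80) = (h + 1)*(h + 4)*(h^2 - h - 20) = (h - 5)*(h + 1)*(h + 4)*(h + 4)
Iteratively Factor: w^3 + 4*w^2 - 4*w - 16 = (w - 2)*(w^2 + 6*w + 8) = (w - 2)*(w + 2)*(w + 4)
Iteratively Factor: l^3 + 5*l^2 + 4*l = (l + 1)*(l^2 + 4*l) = l*(l + 1)*(l + 4)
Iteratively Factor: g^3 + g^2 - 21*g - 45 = (g - 5)*(g^2 + 6*g + 9) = (g - 5)*(g + 3)*(g + 3)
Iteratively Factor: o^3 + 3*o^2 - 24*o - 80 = (o - 5)*(o^2 + 8*o + 16) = (o - 5)*(o + 4)*(o + 4)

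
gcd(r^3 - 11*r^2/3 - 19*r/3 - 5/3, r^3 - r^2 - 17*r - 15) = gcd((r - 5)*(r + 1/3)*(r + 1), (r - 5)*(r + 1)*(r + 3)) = r^2 - 4*r - 5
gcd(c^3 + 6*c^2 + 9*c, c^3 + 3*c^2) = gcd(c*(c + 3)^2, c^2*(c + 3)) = c^2 + 3*c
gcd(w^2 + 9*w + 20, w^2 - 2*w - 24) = w + 4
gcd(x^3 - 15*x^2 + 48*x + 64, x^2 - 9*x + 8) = x - 8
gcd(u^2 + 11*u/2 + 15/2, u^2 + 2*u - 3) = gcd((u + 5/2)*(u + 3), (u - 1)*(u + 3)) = u + 3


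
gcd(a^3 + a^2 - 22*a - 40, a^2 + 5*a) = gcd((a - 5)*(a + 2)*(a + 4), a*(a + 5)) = 1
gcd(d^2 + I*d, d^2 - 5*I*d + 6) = d + I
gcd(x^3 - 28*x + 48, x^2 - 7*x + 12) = x - 4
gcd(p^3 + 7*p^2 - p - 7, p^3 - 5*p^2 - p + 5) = p^2 - 1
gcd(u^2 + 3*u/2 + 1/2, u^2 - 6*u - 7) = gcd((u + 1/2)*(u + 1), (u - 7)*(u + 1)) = u + 1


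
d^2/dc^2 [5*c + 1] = 0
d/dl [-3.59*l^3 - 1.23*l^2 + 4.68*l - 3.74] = -10.77*l^2 - 2.46*l + 4.68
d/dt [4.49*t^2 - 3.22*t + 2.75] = 8.98*t - 3.22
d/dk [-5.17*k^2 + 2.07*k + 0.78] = 2.07 - 10.34*k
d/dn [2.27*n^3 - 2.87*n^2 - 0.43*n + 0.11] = 6.81*n^2 - 5.74*n - 0.43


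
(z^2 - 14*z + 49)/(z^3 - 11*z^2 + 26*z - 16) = (z^2 - 14*z + 49)/(z^3 - 11*z^2 + 26*z - 16)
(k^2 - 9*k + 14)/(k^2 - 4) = (k - 7)/(k + 2)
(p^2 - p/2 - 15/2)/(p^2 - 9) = (p + 5/2)/(p + 3)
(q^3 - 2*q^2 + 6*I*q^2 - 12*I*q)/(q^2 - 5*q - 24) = q*(-q^2 + 2*q - 6*I*q + 12*I)/(-q^2 + 5*q + 24)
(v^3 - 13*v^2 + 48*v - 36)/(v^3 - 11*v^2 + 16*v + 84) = (v^2 - 7*v + 6)/(v^2 - 5*v - 14)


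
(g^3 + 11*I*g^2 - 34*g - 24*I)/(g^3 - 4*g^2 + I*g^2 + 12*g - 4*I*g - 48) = (g^2 + 7*I*g - 6)/(g^2 - g*(4 + 3*I) + 12*I)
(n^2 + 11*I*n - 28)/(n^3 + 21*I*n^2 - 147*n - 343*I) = (n + 4*I)/(n^2 + 14*I*n - 49)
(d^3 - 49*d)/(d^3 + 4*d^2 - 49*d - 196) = d/(d + 4)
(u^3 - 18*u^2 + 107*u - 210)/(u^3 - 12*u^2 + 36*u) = (u^2 - 12*u + 35)/(u*(u - 6))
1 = 1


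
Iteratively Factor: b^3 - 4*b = (b)*(b^2 - 4) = b*(b + 2)*(b - 2)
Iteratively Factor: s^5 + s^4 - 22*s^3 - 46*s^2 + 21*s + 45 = (s + 3)*(s^4 - 2*s^3 - 16*s^2 + 2*s + 15) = (s + 3)^2*(s^3 - 5*s^2 - s + 5) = (s + 1)*(s + 3)^2*(s^2 - 6*s + 5) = (s - 5)*(s + 1)*(s + 3)^2*(s - 1)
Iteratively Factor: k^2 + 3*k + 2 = (k + 2)*(k + 1)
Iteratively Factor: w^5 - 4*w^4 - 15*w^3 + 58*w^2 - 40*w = (w - 5)*(w^4 + w^3 - 10*w^2 + 8*w) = w*(w - 5)*(w^3 + w^2 - 10*w + 8) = w*(w - 5)*(w - 2)*(w^2 + 3*w - 4) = w*(w - 5)*(w - 2)*(w + 4)*(w - 1)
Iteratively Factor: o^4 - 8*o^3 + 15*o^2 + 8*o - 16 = (o - 4)*(o^3 - 4*o^2 - o + 4) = (o - 4)*(o + 1)*(o^2 - 5*o + 4) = (o - 4)*(o - 1)*(o + 1)*(o - 4)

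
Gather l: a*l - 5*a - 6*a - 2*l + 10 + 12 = -11*a + l*(a - 2) + 22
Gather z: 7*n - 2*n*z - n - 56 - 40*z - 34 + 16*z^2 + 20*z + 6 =6*n + 16*z^2 + z*(-2*n - 20) - 84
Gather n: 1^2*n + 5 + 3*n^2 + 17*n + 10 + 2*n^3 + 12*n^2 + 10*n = 2*n^3 + 15*n^2 + 28*n + 15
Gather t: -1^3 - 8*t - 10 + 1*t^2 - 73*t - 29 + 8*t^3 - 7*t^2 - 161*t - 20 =8*t^3 - 6*t^2 - 242*t - 60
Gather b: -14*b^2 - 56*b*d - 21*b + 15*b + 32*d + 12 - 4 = -14*b^2 + b*(-56*d - 6) + 32*d + 8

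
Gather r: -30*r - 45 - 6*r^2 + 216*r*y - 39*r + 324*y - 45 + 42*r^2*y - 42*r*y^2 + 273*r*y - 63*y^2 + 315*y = r^2*(42*y - 6) + r*(-42*y^2 + 489*y - 69) - 63*y^2 + 639*y - 90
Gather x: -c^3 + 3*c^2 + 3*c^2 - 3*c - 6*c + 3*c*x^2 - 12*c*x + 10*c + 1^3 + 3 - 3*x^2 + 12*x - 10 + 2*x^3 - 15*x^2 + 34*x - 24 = -c^3 + 6*c^2 + c + 2*x^3 + x^2*(3*c - 18) + x*(46 - 12*c) - 30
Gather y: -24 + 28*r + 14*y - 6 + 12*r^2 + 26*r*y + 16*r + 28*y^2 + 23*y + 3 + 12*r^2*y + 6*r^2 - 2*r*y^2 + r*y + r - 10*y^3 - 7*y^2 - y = 18*r^2 + 45*r - 10*y^3 + y^2*(21 - 2*r) + y*(12*r^2 + 27*r + 36) - 27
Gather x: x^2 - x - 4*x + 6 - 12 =x^2 - 5*x - 6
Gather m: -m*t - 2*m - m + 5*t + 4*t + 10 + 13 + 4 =m*(-t - 3) + 9*t + 27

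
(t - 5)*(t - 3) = t^2 - 8*t + 15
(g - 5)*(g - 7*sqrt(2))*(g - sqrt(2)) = g^3 - 8*sqrt(2)*g^2 - 5*g^2 + 14*g + 40*sqrt(2)*g - 70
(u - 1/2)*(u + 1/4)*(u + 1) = u^3 + 3*u^2/4 - 3*u/8 - 1/8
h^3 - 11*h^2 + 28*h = h*(h - 7)*(h - 4)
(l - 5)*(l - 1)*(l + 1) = l^3 - 5*l^2 - l + 5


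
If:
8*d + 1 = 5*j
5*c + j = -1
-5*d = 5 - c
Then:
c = 10/133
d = -131/133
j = -183/133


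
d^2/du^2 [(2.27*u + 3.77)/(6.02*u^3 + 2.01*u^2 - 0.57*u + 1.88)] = (493.594248*u^5 + 1804.32042*u^4 + 763.804674*u^3 - 294.52263*u^2 - 333.387102*u - 21.177342)/(218.167208*u^9 + 218.529612*u^8 + 10.993122*u^7 + 171.133773*u^6 + 135.449379*u^5 - 13.960881*u^4 + 50.722575*u^3 + 23.144868*u^2 - 6.043824*u + 6.644672)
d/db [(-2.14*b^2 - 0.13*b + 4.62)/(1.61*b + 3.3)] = (-3.4454*b^2 - 14.124*b - 7.8672)/(2.5921*b^2 + 10.626*b + 10.89)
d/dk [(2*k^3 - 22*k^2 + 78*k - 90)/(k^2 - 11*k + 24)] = 2*(k^2 - 16*k + 49)/(k^2 - 16*k + 64)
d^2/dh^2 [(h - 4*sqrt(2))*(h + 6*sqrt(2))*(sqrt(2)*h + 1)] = 6*sqrt(2)*h + 10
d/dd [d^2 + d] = 2*d + 1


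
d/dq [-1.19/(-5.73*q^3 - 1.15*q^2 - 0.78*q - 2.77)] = (-20.4561*q^2 - 2.737*q - 0.9282)/(5.73*q^3 + 1.15*q^2 + 0.78*q + 2.77)^2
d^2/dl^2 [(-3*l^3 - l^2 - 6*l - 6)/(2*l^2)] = 6*(-l - 3)/l^4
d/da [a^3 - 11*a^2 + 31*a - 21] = 3*a^2 - 22*a + 31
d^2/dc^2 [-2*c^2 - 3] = -4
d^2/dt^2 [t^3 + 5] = 6*t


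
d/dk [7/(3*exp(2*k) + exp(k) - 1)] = (-42*exp(k) - 7)*exp(k)/(3*exp(2*k) + exp(k) - 1)^2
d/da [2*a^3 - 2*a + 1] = 6*a^2 - 2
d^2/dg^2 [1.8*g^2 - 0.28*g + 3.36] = 3.60000000000000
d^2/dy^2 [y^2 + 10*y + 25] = 2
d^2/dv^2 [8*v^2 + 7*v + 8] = 16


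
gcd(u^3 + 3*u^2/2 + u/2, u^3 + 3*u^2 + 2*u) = u^2 + u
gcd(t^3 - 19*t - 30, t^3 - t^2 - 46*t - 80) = t + 2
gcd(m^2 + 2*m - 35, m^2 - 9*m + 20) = m - 5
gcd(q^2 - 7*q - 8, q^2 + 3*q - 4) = 1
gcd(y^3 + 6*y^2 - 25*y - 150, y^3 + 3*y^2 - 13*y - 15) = y + 5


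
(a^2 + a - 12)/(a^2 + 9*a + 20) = (a - 3)/(a + 5)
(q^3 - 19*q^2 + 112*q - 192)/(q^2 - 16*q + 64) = q - 3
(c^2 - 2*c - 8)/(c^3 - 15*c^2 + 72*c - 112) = (c + 2)/(c^2 - 11*c + 28)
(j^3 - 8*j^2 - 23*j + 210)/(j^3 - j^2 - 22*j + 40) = (j^2 - 13*j + 42)/(j^2 - 6*j + 8)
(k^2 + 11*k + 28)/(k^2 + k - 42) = (k + 4)/(k - 6)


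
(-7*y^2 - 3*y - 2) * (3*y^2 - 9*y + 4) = -21*y^4 + 54*y^3 - 7*y^2 + 6*y - 8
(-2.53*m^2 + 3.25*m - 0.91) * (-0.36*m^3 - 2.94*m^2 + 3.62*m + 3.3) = 0.9108*m^5 + 6.2682*m^4 - 18.386*m^3 + 6.0914*m^2 + 7.4308*m - 3.003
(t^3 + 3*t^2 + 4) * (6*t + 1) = 6*t^4 + 19*t^3 + 3*t^2 + 24*t + 4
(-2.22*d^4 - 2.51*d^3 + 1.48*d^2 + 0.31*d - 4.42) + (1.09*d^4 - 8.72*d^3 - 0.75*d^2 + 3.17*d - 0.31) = -1.13*d^4 - 11.23*d^3 + 0.73*d^2 + 3.48*d - 4.73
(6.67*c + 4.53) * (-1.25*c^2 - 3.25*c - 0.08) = -8.3375*c^3 - 27.34*c^2 - 15.2561*c - 0.3624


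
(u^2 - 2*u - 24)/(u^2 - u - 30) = (u + 4)/(u + 5)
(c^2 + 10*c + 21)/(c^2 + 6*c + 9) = (c + 7)/(c + 3)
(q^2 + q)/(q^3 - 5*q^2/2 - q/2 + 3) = 2*q/(2*q^2 - 7*q + 6)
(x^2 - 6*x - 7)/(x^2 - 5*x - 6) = (x - 7)/(x - 6)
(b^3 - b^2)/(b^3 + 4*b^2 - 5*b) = b/(b + 5)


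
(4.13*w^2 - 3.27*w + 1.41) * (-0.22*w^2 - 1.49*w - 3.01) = -0.9086*w^4 - 5.4343*w^3 - 7.8692*w^2 + 7.7418*w - 4.2441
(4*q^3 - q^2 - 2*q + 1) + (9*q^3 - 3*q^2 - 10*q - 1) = 13*q^3 - 4*q^2 - 12*q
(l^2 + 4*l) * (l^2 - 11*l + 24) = l^4 - 7*l^3 - 20*l^2 + 96*l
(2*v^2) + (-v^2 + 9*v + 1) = v^2 + 9*v + 1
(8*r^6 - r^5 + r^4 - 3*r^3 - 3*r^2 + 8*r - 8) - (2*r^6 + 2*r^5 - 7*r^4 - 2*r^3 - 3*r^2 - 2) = 6*r^6 - 3*r^5 + 8*r^4 - r^3 + 8*r - 6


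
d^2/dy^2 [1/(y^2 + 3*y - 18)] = 2*(-y^2 - 3*y + (2*y + 3)^2 + 18)/(y^2 + 3*y - 18)^3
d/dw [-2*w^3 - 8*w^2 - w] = -6*w^2 - 16*w - 1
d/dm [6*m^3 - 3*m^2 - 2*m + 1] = 18*m^2 - 6*m - 2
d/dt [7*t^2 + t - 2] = 14*t + 1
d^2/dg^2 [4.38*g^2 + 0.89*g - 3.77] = 8.76000000000000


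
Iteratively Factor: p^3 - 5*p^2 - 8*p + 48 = (p - 4)*(p^2 - p - 12) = (p - 4)^2*(p + 3)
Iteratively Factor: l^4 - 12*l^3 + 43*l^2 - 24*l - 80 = (l - 4)*(l^3 - 8*l^2 + 11*l + 20) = (l - 4)^2*(l^2 - 4*l - 5) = (l - 4)^2*(l + 1)*(l - 5)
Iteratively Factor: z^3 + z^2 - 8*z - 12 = (z + 2)*(z^2 - z - 6) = (z + 2)^2*(z - 3)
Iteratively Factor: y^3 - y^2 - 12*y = (y)*(y^2 - y - 12) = y*(y - 4)*(y + 3)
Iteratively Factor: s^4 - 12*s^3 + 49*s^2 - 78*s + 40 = (s - 1)*(s^3 - 11*s^2 + 38*s - 40) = (s - 5)*(s - 1)*(s^2 - 6*s + 8) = (s - 5)*(s - 2)*(s - 1)*(s - 4)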